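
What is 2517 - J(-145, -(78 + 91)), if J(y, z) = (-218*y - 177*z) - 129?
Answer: -58877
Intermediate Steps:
J(y, z) = -129 - 218*y - 177*z
2517 - J(-145, -(78 + 91)) = 2517 - (-129 - 218*(-145) - (-177)*(78 + 91)) = 2517 - (-129 + 31610 - (-177)*169) = 2517 - (-129 + 31610 - 177*(-169)) = 2517 - (-129 + 31610 + 29913) = 2517 - 1*61394 = 2517 - 61394 = -58877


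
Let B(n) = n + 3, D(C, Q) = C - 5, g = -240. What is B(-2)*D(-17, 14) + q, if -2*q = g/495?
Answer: -718/33 ≈ -21.758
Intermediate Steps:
D(C, Q) = -5 + C
B(n) = 3 + n
q = 8/33 (q = -(-120)/495 = -½*(-16/33) = 8/33 ≈ 0.24242)
B(-2)*D(-17, 14) + q = (3 - 2)*(-5 - 17) + 8/33 = 1*(-22) + 8/33 = -22 + 8/33 = -718/33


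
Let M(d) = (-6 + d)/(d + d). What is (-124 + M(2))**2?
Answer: 15625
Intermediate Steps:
M(d) = (-6 + d)/(2*d) (M(d) = (-6 + d)/((2*d)) = (-6 + d)*(1/(2*d)) = (-6 + d)/(2*d))
(-124 + M(2))**2 = (-124 + (1/2)*(-6 + 2)/2)**2 = (-124 + (1/2)*(1/2)*(-4))**2 = (-124 - 1)**2 = (-125)**2 = 15625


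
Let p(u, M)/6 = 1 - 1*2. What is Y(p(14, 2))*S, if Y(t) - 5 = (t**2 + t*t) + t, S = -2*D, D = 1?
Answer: -142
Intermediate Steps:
p(u, M) = -6 (p(u, M) = 6*(1 - 1*2) = 6*(1 - 2) = 6*(-1) = -6)
S = -2 (S = -2*1 = -2)
Y(t) = 5 + t + 2*t**2 (Y(t) = 5 + ((t**2 + t*t) + t) = 5 + ((t**2 + t**2) + t) = 5 + (2*t**2 + t) = 5 + (t + 2*t**2) = 5 + t + 2*t**2)
Y(p(14, 2))*S = (5 - 6 + 2*(-6)**2)*(-2) = (5 - 6 + 2*36)*(-2) = (5 - 6 + 72)*(-2) = 71*(-2) = -142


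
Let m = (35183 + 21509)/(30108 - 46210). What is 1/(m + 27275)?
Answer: 8051/219562679 ≈ 3.6668e-5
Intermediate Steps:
m = -28346/8051 (m = 56692/(-16102) = 56692*(-1/16102) = -28346/8051 ≈ -3.5208)
1/(m + 27275) = 1/(-28346/8051 + 27275) = 1/(219562679/8051) = 8051/219562679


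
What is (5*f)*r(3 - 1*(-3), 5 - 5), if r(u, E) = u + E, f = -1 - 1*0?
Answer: -30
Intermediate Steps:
f = -1 (f = -1 + 0 = -1)
r(u, E) = E + u
(5*f)*r(3 - 1*(-3), 5 - 5) = (5*(-1))*((5 - 5) + (3 - 1*(-3))) = -5*(0 + (3 + 3)) = -5*(0 + 6) = -5*6 = -30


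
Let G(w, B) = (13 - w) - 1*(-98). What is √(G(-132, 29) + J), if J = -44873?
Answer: I*√44630 ≈ 211.26*I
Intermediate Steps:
G(w, B) = 111 - w (G(w, B) = (13 - w) + 98 = 111 - w)
√(G(-132, 29) + J) = √((111 - 1*(-132)) - 44873) = √((111 + 132) - 44873) = √(243 - 44873) = √(-44630) = I*√44630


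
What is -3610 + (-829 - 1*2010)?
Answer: -6449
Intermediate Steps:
-3610 + (-829 - 1*2010) = -3610 + (-829 - 2010) = -3610 - 2839 = -6449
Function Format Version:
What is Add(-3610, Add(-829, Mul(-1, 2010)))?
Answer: -6449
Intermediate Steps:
Add(-3610, Add(-829, Mul(-1, 2010))) = Add(-3610, Add(-829, -2010)) = Add(-3610, -2839) = -6449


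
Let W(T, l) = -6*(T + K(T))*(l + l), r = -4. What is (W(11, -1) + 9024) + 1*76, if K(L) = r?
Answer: 9184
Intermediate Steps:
K(L) = -4
W(T, l) = -12*l*(-4 + T) (W(T, l) = -6*(T - 4)*(l + l) = -6*(-4 + T)*2*l = -12*l*(-4 + T))
(W(11, -1) + 9024) + 1*76 = (12*(-1)*(4 - 1*11) + 9024) + 1*76 = (12*(-1)*(4 - 11) + 9024) + 76 = (12*(-1)*(-7) + 9024) + 76 = (84 + 9024) + 76 = 9108 + 76 = 9184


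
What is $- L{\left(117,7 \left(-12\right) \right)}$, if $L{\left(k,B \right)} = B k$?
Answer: $9828$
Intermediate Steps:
$- L{\left(117,7 \left(-12\right) \right)} = - 7 \left(-12\right) 117 = - \left(-84\right) 117 = \left(-1\right) \left(-9828\right) = 9828$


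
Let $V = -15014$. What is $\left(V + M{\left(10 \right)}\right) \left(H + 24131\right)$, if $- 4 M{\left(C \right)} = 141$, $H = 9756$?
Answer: $- \frac{2039895739}{4} \approx -5.0997 \cdot 10^{8}$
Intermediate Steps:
$M{\left(C \right)} = - \frac{141}{4}$ ($M{\left(C \right)} = \left(- \frac{1}{4}\right) 141 = - \frac{141}{4}$)
$\left(V + M{\left(10 \right)}\right) \left(H + 24131\right) = \left(-15014 - \frac{141}{4}\right) \left(9756 + 24131\right) = \left(- \frac{60197}{4}\right) 33887 = - \frac{2039895739}{4}$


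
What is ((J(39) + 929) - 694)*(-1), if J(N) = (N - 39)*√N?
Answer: -235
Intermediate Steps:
J(N) = √N*(-39 + N) (J(N) = (-39 + N)*√N = √N*(-39 + N))
((J(39) + 929) - 694)*(-1) = ((√39*(-39 + 39) + 929) - 694)*(-1) = ((√39*0 + 929) - 694)*(-1) = ((0 + 929) - 694)*(-1) = (929 - 694)*(-1) = 235*(-1) = -235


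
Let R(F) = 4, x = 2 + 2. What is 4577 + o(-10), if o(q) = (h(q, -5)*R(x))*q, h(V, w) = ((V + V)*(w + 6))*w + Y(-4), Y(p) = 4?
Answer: 417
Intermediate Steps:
x = 4
h(V, w) = 4 + 2*V*w*(6 + w) (h(V, w) = ((V + V)*(w + 6))*w + 4 = ((2*V)*(6 + w))*w + 4 = (2*V*(6 + w))*w + 4 = 2*V*w*(6 + w) + 4 = 4 + 2*V*w*(6 + w))
o(q) = q*(16 - 40*q) (o(q) = ((4 + 2*q*(-5)² + 12*q*(-5))*4)*q = ((4 + 2*q*25 - 60*q)*4)*q = ((4 + 50*q - 60*q)*4)*q = ((4 - 10*q)*4)*q = (16 - 40*q)*q = q*(16 - 40*q))
4577 + o(-10) = 4577 + 8*(-10)*(2 - 5*(-10)) = 4577 + 8*(-10)*(2 + 50) = 4577 + 8*(-10)*52 = 4577 - 4160 = 417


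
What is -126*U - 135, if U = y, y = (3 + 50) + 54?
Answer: -13617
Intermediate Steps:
y = 107 (y = 53 + 54 = 107)
U = 107
-126*U - 135 = -126*107 - 135 = -13482 - 135 = -13617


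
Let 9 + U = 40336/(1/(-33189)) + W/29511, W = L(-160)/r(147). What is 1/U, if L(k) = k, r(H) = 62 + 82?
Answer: -265599/355560439141297 ≈ -7.4699e-10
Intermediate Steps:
r(H) = 144
W = -10/9 (W = -160/144 = -160*1/144 = -10/9 ≈ -1.1111)
U = -355560439141297/265599 (U = -9 + (40336/(1/(-33189)) - 10/9/29511) = -9 + (40336/(-1/33189) - 10/9*1/29511) = -9 + (40336*(-33189) - 10/265599) = -9 + (-1338711504 - 10/265599) = -9 - 355560436750906/265599 = -355560439141297/265599 ≈ -1.3387e+9)
1/U = 1/(-355560439141297/265599) = -265599/355560439141297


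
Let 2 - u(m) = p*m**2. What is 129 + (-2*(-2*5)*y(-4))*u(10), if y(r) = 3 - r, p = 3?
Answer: -41591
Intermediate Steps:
u(m) = 2 - 3*m**2
129 + (-2*(-2*5)*y(-4))*u(10) = 129 + (-2*(-2*5)*(3 - 1*(-4)))*(2 - 3*10**2) = 129 + (-(-20)*(3 + 4))*(2 - 3*100) = 129 + (-(-20)*7)*(2 - 300) = 129 - 2*(-70)*(-298) = 129 + 140*(-298) = 129 - 41720 = -41591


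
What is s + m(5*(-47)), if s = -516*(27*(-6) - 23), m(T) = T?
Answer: 95225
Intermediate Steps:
s = 95460 (s = -516*(-162 - 23) = -516*(-185) = 95460)
s + m(5*(-47)) = 95460 + 5*(-47) = 95460 - 235 = 95225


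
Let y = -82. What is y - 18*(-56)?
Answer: 926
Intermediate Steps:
y - 18*(-56) = -82 - 18*(-56) = -82 + 1008 = 926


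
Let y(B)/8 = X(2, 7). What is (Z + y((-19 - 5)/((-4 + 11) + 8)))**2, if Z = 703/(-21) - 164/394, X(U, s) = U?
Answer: 5479108441/17114769 ≈ 320.14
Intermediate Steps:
y(B) = 16 (y(B) = 8*2 = 16)
Z = -140213/4137 (Z = 703*(-1/21) - 164*1/394 = -703/21 - 82/197 = -140213/4137 ≈ -33.892)
(Z + y((-19 - 5)/((-4 + 11) + 8)))**2 = (-140213/4137 + 16)**2 = (-74021/4137)**2 = 5479108441/17114769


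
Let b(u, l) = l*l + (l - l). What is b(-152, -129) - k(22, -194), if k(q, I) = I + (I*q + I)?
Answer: 21297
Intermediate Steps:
b(u, l) = l² (b(u, l) = l² + 0 = l²)
k(q, I) = 2*I + I*q (k(q, I) = I + (I + I*q) = 2*I + I*q)
b(-152, -129) - k(22, -194) = (-129)² - (-194)*(2 + 22) = 16641 - (-194)*24 = 16641 - 1*(-4656) = 16641 + 4656 = 21297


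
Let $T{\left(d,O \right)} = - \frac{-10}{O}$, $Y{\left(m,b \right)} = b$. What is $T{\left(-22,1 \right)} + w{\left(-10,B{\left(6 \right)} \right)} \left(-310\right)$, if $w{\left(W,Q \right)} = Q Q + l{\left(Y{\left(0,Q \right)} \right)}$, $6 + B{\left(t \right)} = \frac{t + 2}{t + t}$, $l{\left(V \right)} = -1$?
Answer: $- \frac{76480}{9} \approx -8497.8$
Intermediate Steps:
$T{\left(d,O \right)} = \frac{10}{O}$
$B{\left(t \right)} = -6 + \frac{2 + t}{2 t}$ ($B{\left(t \right)} = -6 + \frac{t + 2}{t + t} = -6 + \frac{2 + t}{2 t}$)
$w{\left(W,Q \right)} = -1 + Q^{2}$ ($w{\left(W,Q \right)} = Q Q - 1 = Q^{2} - 1 = -1 + Q^{2}$)
$T{\left(-22,1 \right)} + w{\left(-10,B{\left(6 \right)} \right)} \left(-310\right) = \frac{10}{1} + \left(-1 + \left(- \frac{11}{2} + \frac{1}{6}\right)^{2}\right) \left(-310\right) = 10 \cdot 1 + \left(-1 + \left(- \frac{11}{2} + \frac{1}{6}\right)^{2}\right) \left(-310\right) = 10 + \left(-1 + \left(- \frac{16}{3}\right)^{2}\right) \left(-310\right) = 10 + \left(-1 + \frac{256}{9}\right) \left(-310\right) = 10 + \frac{247}{9} \left(-310\right) = 10 - \frac{76570}{9} = - \frac{76480}{9}$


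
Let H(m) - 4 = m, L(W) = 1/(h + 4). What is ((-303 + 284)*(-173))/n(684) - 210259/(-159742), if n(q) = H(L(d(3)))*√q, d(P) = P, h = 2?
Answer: 210259/159742 + 173*√19/25 ≈ 31.480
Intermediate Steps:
L(W) = ⅙ (L(W) = 1/(2 + 4) = 1/6 = ⅙)
H(m) = 4 + m
n(q) = 25*√q/6 (n(q) = (4 + ⅙)*√q = 25*√q/6)
((-303 + 284)*(-173))/n(684) - 210259/(-159742) = ((-303 + 284)*(-173))/((25*√684/6)) - 210259/(-159742) = (-19*(-173))/((25*(6*√19)/6)) - 210259*(-1/159742) = 3287/((25*√19)) + 210259/159742 = 3287*(√19/475) + 210259/159742 = 173*√19/25 + 210259/159742 = 210259/159742 + 173*√19/25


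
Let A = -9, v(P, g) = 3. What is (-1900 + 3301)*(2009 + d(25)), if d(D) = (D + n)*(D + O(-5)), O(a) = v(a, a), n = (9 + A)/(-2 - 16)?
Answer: 3795309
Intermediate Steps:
n = 0 (n = (9 - 9)/(-2 - 16) = 0/(-18) = 0*(-1/18) = 0)
O(a) = 3
d(D) = D*(3 + D) (d(D) = (D + 0)*(D + 3) = D*(3 + D))
(-1900 + 3301)*(2009 + d(25)) = (-1900 + 3301)*(2009 + 25*(3 + 25)) = 1401*(2009 + 25*28) = 1401*(2009 + 700) = 1401*2709 = 3795309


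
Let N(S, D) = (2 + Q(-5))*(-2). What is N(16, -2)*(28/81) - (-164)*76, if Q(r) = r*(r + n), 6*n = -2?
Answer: 3023936/243 ≈ 12444.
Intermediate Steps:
n = -1/3 (n = (1/6)*(-2) = -1/3 ≈ -0.33333)
Q(r) = r*(-1/3 + r) (Q(r) = r*(r - 1/3) = r*(-1/3 + r))
N(S, D) = -172/3 (N(S, D) = (2 - 5*(-1/3 - 5))*(-2) = (2 - 5*(-16/3))*(-2) = (2 + 80/3)*(-2) = (86/3)*(-2) = -172/3)
N(16, -2)*(28/81) - (-164)*76 = -4816/(3*81) - (-164)*76 = -4816/(3*81) - 1*(-12464) = -172/3*28/81 + 12464 = -4816/243 + 12464 = 3023936/243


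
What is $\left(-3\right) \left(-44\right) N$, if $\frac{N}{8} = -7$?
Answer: $-7392$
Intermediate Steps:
$N = -56$ ($N = 8 \left(-7\right) = -56$)
$\left(-3\right) \left(-44\right) N = \left(-3\right) \left(-44\right) \left(-56\right) = 132 \left(-56\right) = -7392$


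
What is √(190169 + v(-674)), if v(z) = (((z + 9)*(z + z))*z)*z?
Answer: √407222282089 ≈ 6.3814e+5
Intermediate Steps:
v(z) = 2*z³*(9 + z) (v(z) = (((9 + z)*(2*z))*z)*z = ((2*z*(9 + z))*z)*z = (2*z²*(9 + z))*z = 2*z³*(9 + z))
√(190169 + v(-674)) = √(190169 + 2*(-674)³*(9 - 674)) = √(190169 + 2*(-306182024)*(-665)) = √(190169 + 407222091920) = √407222282089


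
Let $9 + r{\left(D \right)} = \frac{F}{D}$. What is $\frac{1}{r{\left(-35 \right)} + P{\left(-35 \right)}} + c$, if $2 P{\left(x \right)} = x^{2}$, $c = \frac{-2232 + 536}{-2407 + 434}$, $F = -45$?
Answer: $\frac{14387654}{16705391} \approx 0.86126$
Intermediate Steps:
$c = \frac{1696}{1973}$ ($c = - \frac{1696}{-1973} = \left(-1696\right) \left(- \frac{1}{1973}\right) = \frac{1696}{1973} \approx 0.8596$)
$r{\left(D \right)} = -9 - \frac{45}{D}$
$P{\left(x \right)} = \frac{x^{2}}{2}$
$\frac{1}{r{\left(-35 \right)} + P{\left(-35 \right)}} + c = \frac{1}{\left(-9 - \frac{45}{-35}\right) + \frac{\left(-35\right)^{2}}{2}} + \frac{1696}{1973} = \frac{1}{\left(-9 - - \frac{9}{7}\right) + \frac{1}{2} \cdot 1225} + \frac{1696}{1973} = \frac{1}{\left(-9 + \frac{9}{7}\right) + \frac{1225}{2}} + \frac{1696}{1973} = \frac{1}{- \frac{54}{7} + \frac{1225}{2}} + \frac{1696}{1973} = \frac{1}{\frac{8467}{14}} + \frac{1696}{1973} = \frac{14}{8467} + \frac{1696}{1973} = \frac{14387654}{16705391}$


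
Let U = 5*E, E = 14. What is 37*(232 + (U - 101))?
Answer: 7437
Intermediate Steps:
U = 70 (U = 5*14 = 70)
37*(232 + (U - 101)) = 37*(232 + (70 - 101)) = 37*(232 - 31) = 37*201 = 7437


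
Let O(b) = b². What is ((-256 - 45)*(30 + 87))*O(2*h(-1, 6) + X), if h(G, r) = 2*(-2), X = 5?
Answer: -316953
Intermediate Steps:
h(G, r) = -4
((-256 - 45)*(30 + 87))*O(2*h(-1, 6) + X) = ((-256 - 45)*(30 + 87))*(2*(-4) + 5)² = (-301*117)*(-8 + 5)² = -35217*(-3)² = -35217*9 = -316953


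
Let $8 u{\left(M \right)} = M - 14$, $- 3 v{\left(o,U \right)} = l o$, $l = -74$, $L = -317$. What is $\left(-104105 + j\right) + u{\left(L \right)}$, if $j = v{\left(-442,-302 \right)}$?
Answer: $- \frac{2761177}{24} \approx -1.1505 \cdot 10^{5}$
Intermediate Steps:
$v{\left(o,U \right)} = \frac{74 o}{3}$ ($v{\left(o,U \right)} = - \frac{\left(-74\right) o}{3} = \frac{74 o}{3}$)
$j = - \frac{32708}{3}$ ($j = \frac{74}{3} \left(-442\right) = - \frac{32708}{3} \approx -10903.0$)
$u{\left(M \right)} = - \frac{7}{4} + \frac{M}{8}$ ($u{\left(M \right)} = \frac{M - 14}{8} = \frac{-14 + M}{8} = - \frac{7}{4} + \frac{M}{8}$)
$\left(-104105 + j\right) + u{\left(L \right)} = \left(-104105 - \frac{32708}{3}\right) + \left(- \frac{7}{4} + \frac{1}{8} \left(-317\right)\right) = - \frac{345023}{3} - \frac{331}{8} = - \frac{2761177}{24}$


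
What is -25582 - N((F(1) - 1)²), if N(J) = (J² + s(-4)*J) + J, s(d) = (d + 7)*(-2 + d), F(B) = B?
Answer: -25582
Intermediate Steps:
s(d) = (-2 + d)*(7 + d) (s(d) = (7 + d)*(-2 + d) = (-2 + d)*(7 + d))
N(J) = J² - 17*J (N(J) = (J² + (-14 + (-4)² + 5*(-4))*J) + J = (J² + (-14 + 16 - 20)*J) + J = (J² - 18*J) + J = J² - 17*J)
-25582 - N((F(1) - 1)²) = -25582 - (1 - 1)²*(-17 + (1 - 1)²) = -25582 - 0²*(-17 + 0²) = -25582 - 0*(-17 + 0) = -25582 - 0*(-17) = -25582 - 1*0 = -25582 + 0 = -25582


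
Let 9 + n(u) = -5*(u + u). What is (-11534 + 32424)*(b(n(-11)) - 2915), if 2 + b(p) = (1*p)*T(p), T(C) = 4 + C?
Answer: 160602320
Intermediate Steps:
n(u) = -9 - 10*u (n(u) = -9 - 5*(u + u) = -9 - 10*u)
b(p) = -2 + p*(4 + p) (b(p) = -2 + (1*p)*(4 + p) = -2 + p*(4 + p))
(-11534 + 32424)*(b(n(-11)) - 2915) = (-11534 + 32424)*((-2 + (-9 - 10*(-11))*(4 + (-9 - 10*(-11)))) - 2915) = 20890*((-2 + (-9 + 110)*(4 + (-9 + 110))) - 2915) = 20890*((-2 + 101*(4 + 101)) - 2915) = 20890*((-2 + 101*105) - 2915) = 20890*((-2 + 10605) - 2915) = 20890*(10603 - 2915) = 20890*7688 = 160602320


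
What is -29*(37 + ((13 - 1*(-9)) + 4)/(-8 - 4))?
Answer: -6061/6 ≈ -1010.2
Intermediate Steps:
-29*(37 + ((13 - 1*(-9)) + 4)/(-8 - 4)) = -29*(37 + ((13 + 9) + 4)/(-12)) = -29*(37 + (22 + 4)*(-1/12)) = -29*(37 + 26*(-1/12)) = -29*(37 - 13/6) = -29*209/6 = -6061/6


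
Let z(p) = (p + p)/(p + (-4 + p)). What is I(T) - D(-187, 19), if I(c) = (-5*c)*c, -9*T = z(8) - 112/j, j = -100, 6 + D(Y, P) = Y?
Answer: 17553269/91125 ≈ 192.63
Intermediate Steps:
z(p) = 2*p/(-4 + 2*p) (z(p) = (2*p)/(-4 + 2*p) = 2*p/(-4 + 2*p))
D(Y, P) = -6 + Y
T = -184/675 (T = -(8/(-2 + 8) - 112/(-100))/9 = -(8/6 - 112*(-1/100))/9 = -(8*(⅙) + 28/25)/9 = -(4/3 + 28/25)/9 = -⅑*184/75 = -184/675 ≈ -0.27259)
I(c) = -5*c²
I(T) - D(-187, 19) = -5*(-184/675)² - (-6 - 187) = -5*33856/455625 - 1*(-193) = -33856/91125 + 193 = 17553269/91125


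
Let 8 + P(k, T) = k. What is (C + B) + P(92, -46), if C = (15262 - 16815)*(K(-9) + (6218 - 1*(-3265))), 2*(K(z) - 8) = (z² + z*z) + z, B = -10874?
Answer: -29738235/2 ≈ -1.4869e+7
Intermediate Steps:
P(k, T) = -8 + k
K(z) = 8 + z² + z/2 (K(z) = 8 + ((z² + z*z) + z)/2 = 8 + ((z² + z²) + z)/2 = 8 + (2*z² + z)/2 = 8 + (z + 2*z²)/2 = 8 + (z² + z/2) = 8 + z² + z/2)
C = -29716655/2 (C = (15262 - 16815)*((8 + (-9)² + (½)*(-9)) + (6218 - 1*(-3265))) = -1553*((8 + 81 - 9/2) + (6218 + 3265)) = -1553*(169/2 + 9483) = -1553*19135/2 = -29716655/2 ≈ -1.4858e+7)
(C + B) + P(92, -46) = (-29716655/2 - 10874) + (-8 + 92) = -29738403/2 + 84 = -29738235/2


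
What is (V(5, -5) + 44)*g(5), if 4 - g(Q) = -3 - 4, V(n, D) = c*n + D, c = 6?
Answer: 759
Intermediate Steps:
V(n, D) = D + 6*n (V(n, D) = 6*n + D = D + 6*n)
g(Q) = 11 (g(Q) = 4 - (-3 - 4) = 4 - 1*(-7) = 4 + 7 = 11)
(V(5, -5) + 44)*g(5) = ((-5 + 6*5) + 44)*11 = ((-5 + 30) + 44)*11 = (25 + 44)*11 = 69*11 = 759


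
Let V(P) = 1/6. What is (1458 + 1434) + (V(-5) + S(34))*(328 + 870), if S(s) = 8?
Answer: 38027/3 ≈ 12676.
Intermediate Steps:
V(P) = ⅙
(1458 + 1434) + (V(-5) + S(34))*(328 + 870) = (1458 + 1434) + (⅙ + 8)*(328 + 870) = 2892 + (49/6)*1198 = 2892 + 29351/3 = 38027/3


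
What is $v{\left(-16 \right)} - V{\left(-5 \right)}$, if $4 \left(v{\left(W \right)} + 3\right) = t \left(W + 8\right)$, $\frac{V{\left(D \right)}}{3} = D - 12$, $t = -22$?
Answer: $92$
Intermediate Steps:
$V{\left(D \right)} = -36 + 3 D$ ($V{\left(D \right)} = 3 \left(D - 12\right) = 3 \left(-12 + D\right) = -36 + 3 D$)
$v{\left(W \right)} = -47 - \frac{11 W}{2}$ ($v{\left(W \right)} = -3 + \frac{\left(-22\right) \left(W + 8\right)}{4} = -3 + \frac{\left(-22\right) \left(8 + W\right)}{4} = -3 + \frac{-176 - 22 W}{4} = -3 - \left(44 + \frac{11 W}{2}\right) = -47 - \frac{11 W}{2}$)
$v{\left(-16 \right)} - V{\left(-5 \right)} = \left(-47 - -88\right) - \left(-36 + 3 \left(-5\right)\right) = \left(-47 + 88\right) - \left(-36 - 15\right) = 41 - -51 = 41 + 51 = 92$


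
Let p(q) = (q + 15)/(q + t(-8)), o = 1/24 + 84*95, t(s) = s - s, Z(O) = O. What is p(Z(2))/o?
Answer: 204/191521 ≈ 0.0010652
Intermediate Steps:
t(s) = 0
o = 191521/24 (o = 1/24 + 7980 = 191521/24 ≈ 7980.0)
p(q) = (15 + q)/q (p(q) = (q + 15)/(q + 0) = (15 + q)/q)
p(Z(2))/o = ((15 + 2)/2)/(191521/24) = ((½)*17)*(24/191521) = (17/2)*(24/191521) = 204/191521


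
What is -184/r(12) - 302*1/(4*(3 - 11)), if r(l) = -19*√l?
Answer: 151/16 + 92*√3/57 ≈ 12.233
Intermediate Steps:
-184/r(12) - 302*1/(4*(3 - 11)) = -184*(-√3/114) - 302*1/(4*(3 - 11)) = -184*(-√3/114) - 302/(4*(-8)) = -184*(-√3/114) - 302/(-32) = -(-92)*√3/57 - 302*(-1/32) = 92*√3/57 + 151/16 = 151/16 + 92*√3/57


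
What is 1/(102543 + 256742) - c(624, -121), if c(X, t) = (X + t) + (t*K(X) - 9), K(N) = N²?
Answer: 16927354208571/359285 ≈ 4.7114e+7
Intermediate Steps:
c(X, t) = -9 + X + t + t*X² (c(X, t) = (X + t) + (t*X² - 9) = (X + t) + (-9 + t*X²) = -9 + X + t + t*X²)
1/(102543 + 256742) - c(624, -121) = 1/(102543 + 256742) - (-9 + 624 - 121 - 121*624²) = 1/359285 - (-9 + 624 - 121 - 121*389376) = 1/359285 - (-9 + 624 - 121 - 47114496) = 1/359285 - 1*(-47114002) = 1/359285 + 47114002 = 16927354208571/359285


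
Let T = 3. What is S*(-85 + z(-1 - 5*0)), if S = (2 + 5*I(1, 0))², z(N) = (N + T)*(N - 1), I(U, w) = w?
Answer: -356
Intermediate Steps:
z(N) = (-1 + N)*(3 + N) (z(N) = (N + 3)*(N - 1) = (3 + N)*(-1 + N) = (-1 + N)*(3 + N))
S = 4 (S = (2 + 5*0)² = (2 + 0)² = 2² = 4)
S*(-85 + z(-1 - 5*0)) = 4*(-85 + (-3 + (-1 - 5*0)² + 2*(-1 - 5*0))) = 4*(-85 + (-3 + (-1 + 0)² + 2*(-1 + 0))) = 4*(-85 + (-3 + (-1)² + 2*(-1))) = 4*(-85 + (-3 + 1 - 2)) = 4*(-85 - 4) = 4*(-89) = -356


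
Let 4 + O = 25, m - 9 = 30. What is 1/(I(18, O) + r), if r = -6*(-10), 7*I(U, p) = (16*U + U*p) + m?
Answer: 7/1125 ≈ 0.0062222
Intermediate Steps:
m = 39 (m = 9 + 30 = 39)
O = 21 (O = -4 + 25 = 21)
I(U, p) = 39/7 + 16*U/7 + U*p/7 (I(U, p) = ((16*U + U*p) + 39)/7 = (39 + 16*U + U*p)/7 = 39/7 + 16*U/7 + U*p/7)
r = 60
1/(I(18, O) + r) = 1/((39/7 + (16/7)*18 + (1/7)*18*21) + 60) = 1/((39/7 + 288/7 + 54) + 60) = 1/(705/7 + 60) = 1/(1125/7) = 7/1125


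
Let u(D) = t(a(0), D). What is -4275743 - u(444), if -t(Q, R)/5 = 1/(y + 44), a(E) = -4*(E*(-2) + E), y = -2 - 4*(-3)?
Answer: -230890117/54 ≈ -4.2757e+6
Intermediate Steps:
y = 10 (y = -2 + 12 = 10)
a(E) = 4*E (a(E) = -4*(-2*E + E) = -(-4)*E = 4*E)
t(Q, R) = -5/54 (t(Q, R) = -5/(10 + 44) = -5/54)
u(D) = -5/54
-4275743 - u(444) = -4275743 - 1*(-5/54) = -4275743 + 5/54 = -230890117/54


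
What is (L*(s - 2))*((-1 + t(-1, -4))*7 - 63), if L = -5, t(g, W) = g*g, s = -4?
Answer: -1890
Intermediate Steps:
t(g, W) = g²
(L*(s - 2))*((-1 + t(-1, -4))*7 - 63) = (-5*(-4 - 2))*((-1 + (-1)²)*7 - 63) = (-5*(-6))*((-1 + 1)*7 - 63) = 30*(0*7 - 63) = 30*(0 - 63) = 30*(-63) = -1890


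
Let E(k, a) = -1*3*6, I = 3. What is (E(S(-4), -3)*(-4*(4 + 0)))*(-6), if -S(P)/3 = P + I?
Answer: -1728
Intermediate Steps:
S(P) = -9 - 3*P (S(P) = -3*(P + 3) = -3*(3 + P) = -9 - 3*P)
E(k, a) = -18 (E(k, a) = -3*6 = -18)
(E(S(-4), -3)*(-4*(4 + 0)))*(-6) = -(-72)*(4 + 0)*(-6) = -(-72)*4*(-6) = -18*(-16)*(-6) = 288*(-6) = -1728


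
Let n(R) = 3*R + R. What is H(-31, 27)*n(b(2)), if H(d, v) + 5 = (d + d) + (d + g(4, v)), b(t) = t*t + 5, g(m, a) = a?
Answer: -2556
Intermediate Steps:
b(t) = 5 + t² (b(t) = t² + 5 = 5 + t²)
H(d, v) = -5 + v + 3*d (H(d, v) = -5 + ((d + d) + (d + v)) = -5 + (2*d + (d + v)) = -5 + (v + 3*d) = -5 + v + 3*d)
n(R) = 4*R
H(-31, 27)*n(b(2)) = (-5 + 27 + 3*(-31))*(4*(5 + 2²)) = (-5 + 27 - 93)*(4*(5 + 4)) = -284*9 = -71*36 = -2556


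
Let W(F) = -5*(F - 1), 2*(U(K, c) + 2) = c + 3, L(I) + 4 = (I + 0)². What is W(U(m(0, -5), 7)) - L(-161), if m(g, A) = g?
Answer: -25927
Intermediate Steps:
L(I) = -4 + I² (L(I) = -4 + (I + 0)² = -4 + I²)
U(K, c) = -½ + c/2 (U(K, c) = -2 + (c + 3)/2 = -2 + (3 + c)/2 = -2 + (3/2 + c/2) = -½ + c/2)
W(F) = 5 - 5*F (W(F) = -5*(-1 + F) = 5 - 5*F)
W(U(m(0, -5), 7)) - L(-161) = (5 - 5*(-½ + (½)*7)) - (-4 + (-161)²) = (5 - 5*(-½ + 7/2)) - (-4 + 25921) = (5 - 5*3) - 1*25917 = (5 - 15) - 25917 = -10 - 25917 = -25927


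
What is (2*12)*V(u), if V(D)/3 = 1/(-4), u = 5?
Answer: -18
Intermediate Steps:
V(D) = -¾ (V(D) = 3/(-4) = 3*(-¼) = -¾)
(2*12)*V(u) = (2*12)*(-¾) = 24*(-¾) = -18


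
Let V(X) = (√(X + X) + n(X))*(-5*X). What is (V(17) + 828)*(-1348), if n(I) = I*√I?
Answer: -1116144 + 114580*√34 + 1947860*√17 ≈ 7.5832e+6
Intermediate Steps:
n(I) = I^(3/2)
V(X) = -5*X*(X^(3/2) + √2*√X) (V(X) = (√(X + X) + X^(3/2))*(-5*X) = (√(2*X) + X^(3/2))*(-5*X) = (√2*√X + X^(3/2))*(-5*X) = (X^(3/2) + √2*√X)*(-5*X) = -5*X*(X^(3/2) + √2*√X))
(V(17) + 828)*(-1348) = (5*17^(3/2)*(-1*17 - √2) + 828)*(-1348) = (5*(17*√17)*(-17 - √2) + 828)*(-1348) = (85*√17*(-17 - √2) + 828)*(-1348) = (828 + 85*√17*(-17 - √2))*(-1348) = -1116144 - 114580*√17*(-17 - √2)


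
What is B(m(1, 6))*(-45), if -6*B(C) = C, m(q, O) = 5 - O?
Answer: -15/2 ≈ -7.5000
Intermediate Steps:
B(C) = -C/6
B(m(1, 6))*(-45) = -(5 - 1*6)/6*(-45) = -(5 - 6)/6*(-45) = -⅙*(-1)*(-45) = (⅙)*(-45) = -15/2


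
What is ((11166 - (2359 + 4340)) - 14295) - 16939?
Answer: -26767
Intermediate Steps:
((11166 - (2359 + 4340)) - 14295) - 16939 = ((11166 - 1*6699) - 14295) - 16939 = ((11166 - 6699) - 14295) - 16939 = (4467 - 14295) - 16939 = -9828 - 16939 = -26767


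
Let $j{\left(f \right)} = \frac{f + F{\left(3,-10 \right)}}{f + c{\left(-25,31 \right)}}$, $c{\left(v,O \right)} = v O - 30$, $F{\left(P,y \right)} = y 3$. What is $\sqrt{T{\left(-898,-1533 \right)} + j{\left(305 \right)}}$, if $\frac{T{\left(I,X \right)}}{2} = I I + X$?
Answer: $\frac{\sqrt{160974145}}{10} \approx 1268.8$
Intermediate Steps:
$T{\left(I,X \right)} = 2 X + 2 I^{2}$ ($T{\left(I,X \right)} = 2 \left(I I + X\right) = 2 \left(I^{2} + X\right) = 2 \left(X + I^{2}\right) = 2 X + 2 I^{2}$)
$F{\left(P,y \right)} = 3 y$
$c{\left(v,O \right)} = -30 + O v$ ($c{\left(v,O \right)} = O v - 30 = -30 + O v$)
$j{\left(f \right)} = \frac{-30 + f}{-805 + f}$ ($j{\left(f \right)} = \frac{f + 3 \left(-10\right)}{f + \left(-30 + 31 \left(-25\right)\right)} = \frac{f - 30}{f - 805} = \frac{-30 + f}{f - 805} = \frac{-30 + f}{-805 + f}$)
$\sqrt{T{\left(-898,-1533 \right)} + j{\left(305 \right)}} = \sqrt{\left(2 \left(-1533\right) + 2 \left(-898\right)^{2}\right) + \frac{-30 + 305}{-805 + 305}} = \sqrt{\left(-3066 + 2 \cdot 806404\right) + \frac{1}{-500} \cdot 275} = \sqrt{\left(-3066 + 1612808\right) - \frac{11}{20}} = \sqrt{1609742 - \frac{11}{20}} = \sqrt{\frac{32194829}{20}} = \frac{\sqrt{160974145}}{10}$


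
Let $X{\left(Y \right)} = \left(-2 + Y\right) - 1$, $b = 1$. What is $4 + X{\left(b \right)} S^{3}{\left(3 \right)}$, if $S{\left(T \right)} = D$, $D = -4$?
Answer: $132$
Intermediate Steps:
$S{\left(T \right)} = -4$
$X{\left(Y \right)} = -3 + Y$ ($X{\left(Y \right)} = \left(-2 + Y\right) - 1 = -3 + Y$)
$4 + X{\left(b \right)} S^{3}{\left(3 \right)} = 4 + \left(-3 + 1\right) \left(-4\right)^{3} = 4 - -128 = 4 + 128 = 132$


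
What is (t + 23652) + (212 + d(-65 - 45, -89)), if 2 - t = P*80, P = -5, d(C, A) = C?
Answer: 24156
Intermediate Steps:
t = 402 (t = 2 - (-5)*80 = 2 - 1*(-400) = 2 + 400 = 402)
(t + 23652) + (212 + d(-65 - 45, -89)) = (402 + 23652) + (212 + (-65 - 45)) = 24054 + (212 - 110) = 24054 + 102 = 24156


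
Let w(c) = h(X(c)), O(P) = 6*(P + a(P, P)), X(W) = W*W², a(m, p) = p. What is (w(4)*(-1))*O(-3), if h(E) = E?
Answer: 2304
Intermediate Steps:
X(W) = W³
O(P) = 12*P (O(P) = 6*(P + P) = 6*(2*P) = 12*P)
w(c) = c³
(w(4)*(-1))*O(-3) = (4³*(-1))*(12*(-3)) = (64*(-1))*(-36) = -64*(-36) = 2304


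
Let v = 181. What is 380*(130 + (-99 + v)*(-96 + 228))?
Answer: 4162520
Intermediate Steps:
380*(130 + (-99 + v)*(-96 + 228)) = 380*(130 + (-99 + 181)*(-96 + 228)) = 380*(130 + 82*132) = 380*(130 + 10824) = 380*10954 = 4162520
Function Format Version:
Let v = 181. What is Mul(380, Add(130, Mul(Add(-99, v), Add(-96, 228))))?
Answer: 4162520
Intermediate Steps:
Mul(380, Add(130, Mul(Add(-99, v), Add(-96, 228)))) = Mul(380, Add(130, Mul(Add(-99, 181), Add(-96, 228)))) = Mul(380, Add(130, Mul(82, 132))) = Mul(380, Add(130, 10824)) = Mul(380, 10954) = 4162520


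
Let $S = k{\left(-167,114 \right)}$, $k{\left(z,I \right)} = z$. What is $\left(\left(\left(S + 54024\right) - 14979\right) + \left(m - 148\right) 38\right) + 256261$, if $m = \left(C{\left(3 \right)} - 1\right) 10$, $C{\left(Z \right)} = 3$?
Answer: $290275$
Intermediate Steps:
$S = -167$
$m = 20$ ($m = \left(3 - 1\right) 10 = 2 \cdot 10 = 20$)
$\left(\left(\left(S + 54024\right) - 14979\right) + \left(m - 148\right) 38\right) + 256261 = \left(\left(\left(-167 + 54024\right) - 14979\right) + \left(20 - 148\right) 38\right) + 256261 = \left(\left(53857 - 14979\right) - 4864\right) + 256261 = \left(38878 - 4864\right) + 256261 = 34014 + 256261 = 290275$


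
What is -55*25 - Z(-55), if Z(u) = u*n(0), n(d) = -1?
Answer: -1430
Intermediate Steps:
Z(u) = -u (Z(u) = u*(-1) = -u)
-55*25 - Z(-55) = -55*25 - (-1)*(-55) = -1375 - 1*55 = -1375 - 55 = -1430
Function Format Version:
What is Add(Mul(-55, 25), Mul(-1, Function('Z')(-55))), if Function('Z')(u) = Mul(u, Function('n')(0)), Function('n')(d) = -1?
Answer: -1430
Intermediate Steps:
Function('Z')(u) = Mul(-1, u) (Function('Z')(u) = Mul(u, -1) = Mul(-1, u))
Add(Mul(-55, 25), Mul(-1, Function('Z')(-55))) = Add(Mul(-55, 25), Mul(-1, Mul(-1, -55))) = Add(-1375, Mul(-1, 55)) = Add(-1375, -55) = -1430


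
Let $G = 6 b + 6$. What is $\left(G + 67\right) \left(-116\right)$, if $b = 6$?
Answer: $-12644$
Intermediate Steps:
$G = 42$ ($G = 6 \cdot 6 + 6 = 36 + 6 = 42$)
$\left(G + 67\right) \left(-116\right) = \left(42 + 67\right) \left(-116\right) = 109 \left(-116\right) = -12644$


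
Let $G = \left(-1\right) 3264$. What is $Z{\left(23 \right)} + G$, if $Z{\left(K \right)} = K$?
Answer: $-3241$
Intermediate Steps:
$G = -3264$
$Z{\left(23 \right)} + G = 23 - 3264 = -3241$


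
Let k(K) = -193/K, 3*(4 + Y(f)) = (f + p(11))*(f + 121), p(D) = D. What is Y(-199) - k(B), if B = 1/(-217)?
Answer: -36997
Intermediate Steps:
B = -1/217 ≈ -0.0046083
Y(f) = -4 + (11 + f)*(121 + f)/3 (Y(f) = -4 + ((f + 11)*(f + 121))/3 = -4 + ((11 + f)*(121 + f))/3 = -4 + (11 + f)*(121 + f)/3)
Y(-199) - k(B) = (1319/3 + 44*(-199) + (1/3)*(-199)**2) - (-193)/(-1/217) = (1319/3 - 8756 + (1/3)*39601) - (-193)*(-217) = (1319/3 - 8756 + 39601/3) - 1*41881 = 4884 - 41881 = -36997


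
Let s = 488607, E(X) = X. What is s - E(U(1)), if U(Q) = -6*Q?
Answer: 488613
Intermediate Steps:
s - E(U(1)) = 488607 - (-6) = 488607 - 1*(-6) = 488607 + 6 = 488613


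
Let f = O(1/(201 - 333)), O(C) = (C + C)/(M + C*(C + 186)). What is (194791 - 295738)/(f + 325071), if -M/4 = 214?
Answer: -502699067255/1618798859803 ≈ -0.31054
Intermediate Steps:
M = -856 (M = -4*214 = -856)
O(C) = 2*C/(-856 + C*(186 + C)) (O(C) = (C + C)/(-856 + C*(C + 186)) = (2*C)/(-856 + C*(186 + C)) = 2*C/(-856 + C*(186 + C)))
f = 264/14939495 (f = 2/((201 - 333)*(-856 + (1/(201 - 333))² + 186/(201 - 333))) = 2/(-132*(-856 + (1/(-132))² + 186/(-132))) = 2*(-1/132)/(-856 + (-1/132)² + 186*(-1/132)) = 2*(-1/132)/(-856 + 1/17424 - 31/22) = 2*(-1/132)/(-14939495/17424) = 2*(-1/132)*(-17424/14939495) = 264/14939495 ≈ 1.7671e-5)
(194791 - 295738)/(f + 325071) = (194791 - 295738)/(264/14939495 + 325071) = -100947/4856396579409/14939495 = -100947*14939495/4856396579409 = -502699067255/1618798859803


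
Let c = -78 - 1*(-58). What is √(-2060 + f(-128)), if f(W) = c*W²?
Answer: 2*I*√82435 ≈ 574.23*I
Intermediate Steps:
c = -20 (c = -78 + 58 = -20)
f(W) = -20*W²
√(-2060 + f(-128)) = √(-2060 - 20*(-128)²) = √(-2060 - 20*16384) = √(-2060 - 327680) = √(-329740) = 2*I*√82435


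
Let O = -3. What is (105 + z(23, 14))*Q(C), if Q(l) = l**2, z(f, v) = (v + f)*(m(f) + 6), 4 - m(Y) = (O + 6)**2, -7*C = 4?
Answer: 2272/49 ≈ 46.367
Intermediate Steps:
C = -4/7 (C = -1/7*4 = -4/7 ≈ -0.57143)
m(Y) = -5 (m(Y) = 4 - (-3 + 6)**2 = 4 - 1*3**2 = 4 - 1*9 = 4 - 9 = -5)
z(f, v) = f + v (z(f, v) = (v + f)*(-5 + 6) = (f + v)*1 = f + v)
(105 + z(23, 14))*Q(C) = (105 + (23 + 14))*(-4/7)**2 = (105 + 37)*(16/49) = 142*(16/49) = 2272/49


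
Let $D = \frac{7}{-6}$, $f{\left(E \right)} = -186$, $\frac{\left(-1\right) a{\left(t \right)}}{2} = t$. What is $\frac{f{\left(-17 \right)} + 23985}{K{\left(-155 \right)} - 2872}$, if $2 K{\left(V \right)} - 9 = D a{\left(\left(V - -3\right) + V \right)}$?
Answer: $- \frac{71397}{9677} \approx -7.378$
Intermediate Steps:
$a{\left(t \right)} = - 2 t$
$D = - \frac{7}{6}$ ($D = 7 \left(- \frac{1}{6}\right) = - \frac{7}{6} \approx -1.1667$)
$K{\left(V \right)} = 8 + \frac{7 V}{3}$ ($K{\left(V \right)} = \frac{9}{2} + \frac{\left(- \frac{7}{6}\right) \left(- 2 \left(\left(V - -3\right) + V\right)\right)}{2} = \frac{9}{2} + \frac{\left(- \frac{7}{6}\right) \left(- 2 \left(\left(V + 3\right) + V\right)\right)}{2} = \frac{9}{2} + \frac{\left(- \frac{7}{6}\right) \left(- 2 \left(\left(3 + V\right) + V\right)\right)}{2} = \frac{9}{2} + \frac{\left(- \frac{7}{6}\right) \left(- 2 \left(3 + 2 V\right)\right)}{2} = \frac{9}{2} + \frac{\left(- \frac{7}{6}\right) \left(-6 - 4 V\right)}{2} = \frac{9}{2} + \frac{7 + \frac{14 V}{3}}{2} = \frac{9}{2} + \left(\frac{7}{2} + \frac{7 V}{3}\right) = 8 + \frac{7 V}{3}$)
$\frac{f{\left(-17 \right)} + 23985}{K{\left(-155 \right)} - 2872} = \frac{-186 + 23985}{\left(8 + \frac{7}{3} \left(-155\right)\right) - 2872} = \frac{23799}{\left(8 - \frac{1085}{3}\right) - 2872} = \frac{23799}{- \frac{1061}{3} - 2872} = \frac{23799}{- \frac{9677}{3}} = 23799 \left(- \frac{3}{9677}\right) = - \frac{71397}{9677}$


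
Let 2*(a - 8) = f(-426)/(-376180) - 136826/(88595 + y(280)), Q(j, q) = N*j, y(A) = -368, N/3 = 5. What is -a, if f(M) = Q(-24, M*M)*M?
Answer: -11650650709/1659461643 ≈ -7.0207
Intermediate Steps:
N = 15 (N = 3*5 = 15)
Q(j, q) = 15*j
f(M) = -360*M (f(M) = (15*(-24))*M = -360*M)
a = 11650650709/1659461643 (a = 8 + (-360*(-426)/(-376180) - 136826/(88595 - 368))/2 = 8 + (153360*(-1/376180) - 136826/88227)/2 = 8 + (-7668/18809 - 136826*1/88227)/2 = 8 + (-7668/18809 - 136826/88227)/2 = 8 + (½)*(-3250084870/1659461643) = 8 - 1625042435/1659461643 = 11650650709/1659461643 ≈ 7.0207)
-a = -1*11650650709/1659461643 = -11650650709/1659461643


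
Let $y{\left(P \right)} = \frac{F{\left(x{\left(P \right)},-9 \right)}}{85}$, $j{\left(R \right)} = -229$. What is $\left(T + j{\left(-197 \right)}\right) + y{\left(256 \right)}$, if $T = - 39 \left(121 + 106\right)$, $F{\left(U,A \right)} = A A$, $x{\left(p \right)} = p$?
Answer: $- \frac{771889}{85} \approx -9081.0$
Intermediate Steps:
$F{\left(U,A \right)} = A^{2}$
$T = -8853$ ($T = \left(-39\right) 227 = -8853$)
$y{\left(P \right)} = \frac{81}{85}$ ($y{\left(P \right)} = \frac{\left(-9\right)^{2}}{85} = 81 \cdot \frac{1}{85} = \frac{81}{85}$)
$\left(T + j{\left(-197 \right)}\right) + y{\left(256 \right)} = \left(-8853 - 229\right) + \frac{81}{85} = -9082 + \frac{81}{85} = - \frac{771889}{85}$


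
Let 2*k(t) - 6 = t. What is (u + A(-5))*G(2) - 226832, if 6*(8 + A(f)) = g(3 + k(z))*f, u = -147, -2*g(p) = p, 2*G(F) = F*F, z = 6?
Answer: -454269/2 ≈ -2.2713e+5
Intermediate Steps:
k(t) = 3 + t/2
G(F) = F**2/2 (G(F) = (F*F)/2 = F**2/2)
g(p) = -p/2
A(f) = -8 - 3*f/4 (A(f) = -8 + ((-(3 + (3 + (1/2)*6))/2)*f)/6 = -8 + ((-(3 + (3 + 3))/2)*f)/6 = -8 + ((-(3 + 6)/2)*f)/6 = -8 + ((-1/2*9)*f)/6 = -8 + (-9*f/2)/6 = -8 - 3*f/4)
(u + A(-5))*G(2) - 226832 = (-147 + (-8 - 3/4*(-5)))*((1/2)*2**2) - 226832 = (-147 + (-8 + 15/4))*((1/2)*4) - 226832 = (-147 - 17/4)*2 - 226832 = -605/4*2 - 226832 = -605/2 - 226832 = -454269/2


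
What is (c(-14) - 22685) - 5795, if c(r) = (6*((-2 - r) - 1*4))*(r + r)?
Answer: -29824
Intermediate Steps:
c(r) = 2*r*(-36 - 6*r) (c(r) = (6*((-2 - r) - 4))*(2*r) = (6*(-6 - r))*(2*r) = (-36 - 6*r)*(2*r) = 2*r*(-36 - 6*r))
(c(-14) - 22685) - 5795 = (-12*(-14)*(6 - 14) - 22685) - 5795 = (-12*(-14)*(-8) - 22685) - 5795 = (-1344 - 22685) - 5795 = -24029 - 5795 = -29824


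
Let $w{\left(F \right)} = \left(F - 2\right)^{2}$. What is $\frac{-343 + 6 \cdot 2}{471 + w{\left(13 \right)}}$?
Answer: $- \frac{331}{592} \approx -0.55912$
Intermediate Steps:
$w{\left(F \right)} = \left(-2 + F\right)^{2}$
$\frac{-343 + 6 \cdot 2}{471 + w{\left(13 \right)}} = \frac{-343 + 6 \cdot 2}{471 + \left(-2 + 13\right)^{2}} = \frac{-343 + 12}{471 + 11^{2}} = - \frac{331}{471 + 121} = - \frac{331}{592}$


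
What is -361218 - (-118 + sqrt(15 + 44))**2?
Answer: -375201 + 236*sqrt(59) ≈ -3.7339e+5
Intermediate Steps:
-361218 - (-118 + sqrt(15 + 44))**2 = -361218 - (-118 + sqrt(59))**2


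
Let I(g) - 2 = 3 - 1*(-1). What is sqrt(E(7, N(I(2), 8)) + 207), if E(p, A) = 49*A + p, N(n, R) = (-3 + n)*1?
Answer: 19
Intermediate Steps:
I(g) = 6 (I(g) = 2 + (3 - 1*(-1)) = 2 + (3 + 1) = 2 + 4 = 6)
N(n, R) = -3 + n
E(p, A) = p + 49*A
sqrt(E(7, N(I(2), 8)) + 207) = sqrt((7 + 49*(-3 + 6)) + 207) = sqrt((7 + 49*3) + 207) = sqrt((7 + 147) + 207) = sqrt(154 + 207) = sqrt(361) = 19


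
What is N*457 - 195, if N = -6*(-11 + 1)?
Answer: 27225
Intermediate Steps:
N = 60 (N = -6*(-10) = 60)
N*457 - 195 = 60*457 - 195 = 27420 - 195 = 27225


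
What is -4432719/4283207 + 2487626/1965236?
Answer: 971839069949/4208756295926 ≈ 0.23091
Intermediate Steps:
-4432719/4283207 + 2487626/1965236 = -4432719*1/4283207 + 2487626*(1/1965236) = -4432719/4283207 + 1243813/982618 = 971839069949/4208756295926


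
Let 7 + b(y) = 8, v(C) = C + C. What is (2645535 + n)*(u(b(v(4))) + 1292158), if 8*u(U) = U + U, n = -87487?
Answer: 3305402827096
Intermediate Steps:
v(C) = 2*C
b(y) = 1 (b(y) = -7 + 8 = 1)
u(U) = U/4 (u(U) = (U + U)/8 = (2*U)/8 = U/4)
(2645535 + n)*(u(b(v(4))) + 1292158) = (2645535 - 87487)*((¼)*1 + 1292158) = 2558048*(¼ + 1292158) = 2558048*(5168633/4) = 3305402827096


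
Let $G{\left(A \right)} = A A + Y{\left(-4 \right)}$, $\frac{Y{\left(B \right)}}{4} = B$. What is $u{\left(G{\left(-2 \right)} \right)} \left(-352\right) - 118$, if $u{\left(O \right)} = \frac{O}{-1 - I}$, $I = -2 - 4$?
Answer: $\frac{3634}{5} \approx 726.8$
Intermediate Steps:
$I = -6$ ($I = -2 - 4 = -6$)
$Y{\left(B \right)} = 4 B$
$G{\left(A \right)} = -16 + A^{2}$ ($G{\left(A \right)} = A A + 4 \left(-4\right) = A^{2} - 16 = -16 + A^{2}$)
$u{\left(O \right)} = \frac{O}{5}$ ($u{\left(O \right)} = \frac{O}{-1 - -6} = \frac{O}{-1 + 6} = \frac{O}{5}$)
$u{\left(G{\left(-2 \right)} \right)} \left(-352\right) - 118 = \frac{-16 + \left(-2\right)^{2}}{5} \left(-352\right) - 118 = \frac{-16 + 4}{5} \left(-352\right) - 118 = \frac{1}{5} \left(-12\right) \left(-352\right) - 118 = \left(- \frac{12}{5}\right) \left(-352\right) - 118 = \frac{4224}{5} - 118 = \frac{3634}{5}$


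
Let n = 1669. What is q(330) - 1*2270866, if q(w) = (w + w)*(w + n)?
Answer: -951526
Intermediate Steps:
q(w) = 2*w*(1669 + w) (q(w) = (w + w)*(w + 1669) = (2*w)*(1669 + w) = 2*w*(1669 + w))
q(330) - 1*2270866 = 2*330*(1669 + 330) - 1*2270866 = 2*330*1999 - 2270866 = 1319340 - 2270866 = -951526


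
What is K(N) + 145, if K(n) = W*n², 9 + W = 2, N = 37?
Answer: -9438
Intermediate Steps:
W = -7 (W = -9 + 2 = -7)
K(n) = -7*n²
K(N) + 145 = -7*37² + 145 = -7*1369 + 145 = -9583 + 145 = -9438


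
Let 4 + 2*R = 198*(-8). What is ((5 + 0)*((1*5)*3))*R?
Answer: -59550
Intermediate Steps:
R = -794 (R = -2 + (198*(-8))/2 = -2 + (1/2)*(-1584) = -2 - 792 = -794)
((5 + 0)*((1*5)*3))*R = ((5 + 0)*((1*5)*3))*(-794) = (5*(5*3))*(-794) = (5*15)*(-794) = 75*(-794) = -59550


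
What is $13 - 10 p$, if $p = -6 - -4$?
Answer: $33$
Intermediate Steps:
$p = -2$ ($p = -6 + 4 = -2$)
$13 - 10 p = 13 - -20 = 13 + 20 = 33$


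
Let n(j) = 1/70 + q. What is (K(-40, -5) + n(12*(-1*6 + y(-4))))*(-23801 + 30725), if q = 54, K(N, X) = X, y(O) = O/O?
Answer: 11878122/35 ≈ 3.3938e+5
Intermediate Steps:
y(O) = 1
n(j) = 3781/70 (n(j) = 1/70 + 54 = 3781/70)
(K(-40, -5) + n(12*(-1*6 + y(-4))))*(-23801 + 30725) = (-5 + 3781/70)*(-23801 + 30725) = (3431/70)*6924 = 11878122/35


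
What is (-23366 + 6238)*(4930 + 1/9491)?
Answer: -801429927768/9491 ≈ -8.4441e+7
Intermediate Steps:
(-23366 + 6238)*(4930 + 1/9491) = -17128*(4930 + 1/9491) = -17128*46790631/9491 = -801429927768/9491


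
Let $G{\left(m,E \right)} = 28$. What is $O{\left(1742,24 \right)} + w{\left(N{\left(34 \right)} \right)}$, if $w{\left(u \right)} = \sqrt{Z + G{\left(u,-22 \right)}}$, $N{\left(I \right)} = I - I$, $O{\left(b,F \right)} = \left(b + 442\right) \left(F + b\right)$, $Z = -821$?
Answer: $3856944 + i \sqrt{793} \approx 3.8569 \cdot 10^{6} + 28.16 i$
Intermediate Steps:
$O{\left(b,F \right)} = \left(442 + b\right) \left(F + b\right)$
$N{\left(I \right)} = 0$
$w{\left(u \right)} = i \sqrt{793}$ ($w{\left(u \right)} = \sqrt{-821 + 28} = \sqrt{-793} = i \sqrt{793}$)
$O{\left(1742,24 \right)} + w{\left(N{\left(34 \right)} \right)} = \left(1742^{2} + 442 \cdot 24 + 442 \cdot 1742 + 24 \cdot 1742\right) + i \sqrt{793} = \left(3034564 + 10608 + 769964 + 41808\right) + i \sqrt{793} = 3856944 + i \sqrt{793}$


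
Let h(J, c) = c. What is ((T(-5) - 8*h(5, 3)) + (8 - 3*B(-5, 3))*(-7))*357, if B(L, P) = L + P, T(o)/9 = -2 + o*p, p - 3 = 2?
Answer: -130305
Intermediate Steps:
p = 5 (p = 3 + 2 = 5)
T(o) = -18 + 45*o (T(o) = 9*(-2 + o*5) = 9*(-2 + 5*o) = -18 + 45*o)
((T(-5) - 8*h(5, 3)) + (8 - 3*B(-5, 3))*(-7))*357 = (((-18 + 45*(-5)) - 8*3) + (8 - 3*(-5 + 3))*(-7))*357 = (((-18 - 225) - 24) + (8 - 3*(-2))*(-7))*357 = ((-243 - 24) + (8 + 6)*(-7))*357 = (-267 + 14*(-7))*357 = (-267 - 98)*357 = -365*357 = -130305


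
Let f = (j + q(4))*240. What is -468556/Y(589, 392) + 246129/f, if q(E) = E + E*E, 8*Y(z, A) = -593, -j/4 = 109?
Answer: 9592284457/1518080 ≈ 6318.7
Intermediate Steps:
j = -436 (j = -4*109 = -436)
Y(z, A) = -593/8 (Y(z, A) = (1/8)*(-593) = -593/8)
q(E) = E + E**2
f = -99840 (f = (-436 + 4*(1 + 4))*240 = (-436 + 4*5)*240 = (-436 + 20)*240 = -416*240 = -99840)
-468556/Y(589, 392) + 246129/f = -468556/(-593/8) + 246129/(-99840) = -468556*(-8/593) + 246129*(-1/99840) = 3748448/593 - 6311/2560 = 9592284457/1518080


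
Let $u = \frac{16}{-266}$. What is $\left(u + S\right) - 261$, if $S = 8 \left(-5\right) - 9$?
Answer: $- \frac{41238}{133} \approx -310.06$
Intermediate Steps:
$u = - \frac{8}{133}$ ($u = 16 \left(- \frac{1}{266}\right) = - \frac{8}{133} \approx -0.06015$)
$S = -49$ ($S = -40 - 9 = -49$)
$\left(u + S\right) - 261 = \left(- \frac{8}{133} - 49\right) - 261 = - \frac{6525}{133} - 261 = - \frac{41238}{133}$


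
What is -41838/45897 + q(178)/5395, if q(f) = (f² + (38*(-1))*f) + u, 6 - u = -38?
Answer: 306685566/82538105 ≈ 3.7157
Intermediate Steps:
u = 44 (u = 6 - 1*(-38) = 6 + 38 = 44)
q(f) = 44 + f² - 38*f (q(f) = (f² + (38*(-1))*f) + 44 = (f² - 38*f) + 44 = 44 + f² - 38*f)
-41838/45897 + q(178)/5395 = -41838/45897 + (44 + 178² - 38*178)/5395 = -41838*1/45897 + (44 + 31684 - 6764)*(1/5395) = -13946/15299 + 24964*(1/5395) = -13946/15299 + 24964/5395 = 306685566/82538105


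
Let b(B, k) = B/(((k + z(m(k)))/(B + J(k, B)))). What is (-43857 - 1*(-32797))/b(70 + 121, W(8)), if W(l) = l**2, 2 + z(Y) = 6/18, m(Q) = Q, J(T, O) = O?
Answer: -1034110/109443 ≈ -9.4489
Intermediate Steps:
z(Y) = -5/3 (z(Y) = -2 + 6/18 = -2 + 6*(1/18) = -2 + 1/3 = -5/3)
b(B, k) = 2*B**2/(-5/3 + k) (b(B, k) = B/(((k - 5/3)/(B + B))) = B/(((-5/3 + k)/((2*B)))) = B/(((-5/3 + k)*(1/(2*B)))) = B/(((-5/3 + k)/(2*B))) = B*(2*B/(-5/3 + k)) = 2*B**2/(-5/3 + k))
(-43857 - 1*(-32797))/b(70 + 121, W(8)) = (-43857 - 1*(-32797))/((6*(70 + 121)**2/(-5 + 3*8**2))) = (-43857 + 32797)/((6*191**2/(-5 + 3*64))) = -11060/(6*36481/(-5 + 192)) = -11060/(6*36481/187) = -11060/(6*36481*(1/187)) = -11060/218886/187 = -11060*187/218886 = -1034110/109443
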